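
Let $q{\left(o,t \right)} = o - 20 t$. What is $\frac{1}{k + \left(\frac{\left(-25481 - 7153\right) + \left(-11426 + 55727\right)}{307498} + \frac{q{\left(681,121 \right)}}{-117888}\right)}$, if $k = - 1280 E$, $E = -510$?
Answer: $\frac{18125162112}{11832106781782759} \approx 1.5319 \cdot 10^{-6}$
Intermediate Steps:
$k = 652800$ ($k = \left(-1280\right) \left(-510\right) = 652800$)
$q{\left(o,t \right)} = o - 20 t$
$\frac{1}{k + \left(\frac{\left(-25481 - 7153\right) + \left(-11426 + 55727\right)}{307498} + \frac{q{\left(681,121 \right)}}{-117888}\right)} = \frac{1}{652800 + \left(\frac{\left(-25481 - 7153\right) + \left(-11426 + 55727\right)}{307498} + \frac{681 - 2420}{-117888}\right)} = \frac{1}{652800 + \left(\left(-32634 + 44301\right) \frac{1}{307498} + \left(681 - 2420\right) \left(- \frac{1}{117888}\right)\right)} = \frac{1}{652800 + \left(11667 \cdot \frac{1}{307498} - - \frac{1739}{117888}\right)} = \frac{1}{652800 + \left(\frac{11667}{307498} + \frac{1739}{117888}\right)} = \frac{1}{652800 + \frac{955069159}{18125162112}} = \frac{1}{\frac{11832106781782759}{18125162112}} = \frac{18125162112}{11832106781782759}$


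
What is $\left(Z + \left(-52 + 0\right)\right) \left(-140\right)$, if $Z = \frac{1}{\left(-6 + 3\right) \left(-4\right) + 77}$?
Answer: $\frac{647780}{89} \approx 7278.4$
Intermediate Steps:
$Z = \frac{1}{89}$ ($Z = \frac{1}{\left(-3\right) \left(-4\right) + 77} = \frac{1}{12 + 77} = \frac{1}{89} \approx 0.011236$)
$\left(Z + \left(-52 + 0\right)\right) \left(-140\right) = \left(\frac{1}{89} + \left(-52 + 0\right)\right) \left(-140\right) = \left(\frac{1}{89} - 52\right) \left(-140\right) = \left(- \frac{4627}{89}\right) \left(-140\right) = \frac{647780}{89}$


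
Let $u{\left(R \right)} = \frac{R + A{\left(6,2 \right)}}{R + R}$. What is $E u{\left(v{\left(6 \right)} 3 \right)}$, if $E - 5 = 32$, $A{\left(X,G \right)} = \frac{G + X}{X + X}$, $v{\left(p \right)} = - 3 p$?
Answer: $\frac{1480}{81} \approx 18.272$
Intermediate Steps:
$A{\left(X,G \right)} = \frac{G + X}{2 X}$
$u{\left(R \right)} = \frac{\frac{2}{3} + R}{2 R}$ ($u{\left(R \right)} = \frac{R + \frac{2 + 6}{2 \cdot 6}}{R + R} = \frac{R + \frac{1}{2} \cdot \frac{1}{6} \cdot 8}{2 R} = \left(R + \frac{2}{3}\right) \frac{1}{2 R} = \left(\frac{2}{3} + R\right) \frac{1}{2 R} = \frac{\frac{2}{3} + R}{2 R}$)
$E = 37$ ($E = 5 + 32 = 37$)
$E u{\left(v{\left(6 \right)} 3 \right)} = 37 \frac{2 + 3 \left(-3\right) 6 \cdot 3}{6 \left(-3\right) 6 \cdot 3} = 37 \frac{2 + 3 \left(\left(-18\right) 3\right)}{6 \left(\left(-18\right) 3\right)} = 37 \frac{2 + 3 \left(-54\right)}{6 \left(-54\right)} = 37 \cdot \frac{1}{6} \left(- \frac{1}{54}\right) \left(2 - 162\right) = 37 \cdot \frac{1}{6} \left(- \frac{1}{54}\right) \left(-160\right) = 37 \cdot \frac{40}{81} = \frac{1480}{81}$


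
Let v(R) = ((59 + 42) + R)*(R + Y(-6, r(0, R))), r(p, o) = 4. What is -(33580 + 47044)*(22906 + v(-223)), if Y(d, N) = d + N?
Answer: -4059902144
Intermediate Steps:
Y(d, N) = N + d
v(R) = (-2 + R)*(101 + R) (v(R) = ((59 + 42) + R)*(R + (4 - 6)) = (101 + R)*(R - 2) = (101 + R)*(-2 + R) = (-2 + R)*(101 + R))
-(33580 + 47044)*(22906 + v(-223)) = -(33580 + 47044)*(22906 + (-202 + (-223)**2 + 99*(-223))) = -80624*(22906 + (-202 + 49729 - 22077)) = -80624*(22906 + 27450) = -80624*50356 = -1*4059902144 = -4059902144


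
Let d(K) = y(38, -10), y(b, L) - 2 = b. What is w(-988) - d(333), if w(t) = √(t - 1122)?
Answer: -40 + I*√2110 ≈ -40.0 + 45.935*I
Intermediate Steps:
w(t) = √(-1122 + t)
y(b, L) = 2 + b
d(K) = 40 (d(K) = 2 + 38 = 40)
w(-988) - d(333) = √(-1122 - 988) - 1*40 = √(-2110) - 40 = I*√2110 - 40 = -40 + I*√2110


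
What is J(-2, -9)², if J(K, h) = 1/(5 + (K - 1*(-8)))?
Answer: 1/121 ≈ 0.0082645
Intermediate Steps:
J(K, h) = 1/(13 + K) (J(K, h) = 1/(5 + (K + 8)) = 1/(5 + (8 + K)) = 1/(13 + K))
J(-2, -9)² = (1/(13 - 2))² = (1/11)² = 1/121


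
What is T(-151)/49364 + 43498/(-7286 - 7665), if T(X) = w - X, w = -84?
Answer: -2146233555/738041164 ≈ -2.9080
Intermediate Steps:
T(X) = -84 - X
T(-151)/49364 + 43498/(-7286 - 7665) = (-84 - 1*(-151))/49364 + 43498/(-7286 - 7665) = (-84 + 151)*(1/49364) + 43498/(-14951) = 67*(1/49364) + 43498*(-1/14951) = 67/49364 - 43498/14951 = -2146233555/738041164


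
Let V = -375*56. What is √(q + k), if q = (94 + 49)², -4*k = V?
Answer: √25699 ≈ 160.31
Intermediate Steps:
V = -21000
k = 5250 (k = -¼*(-21000) = 5250)
q = 20449 (q = 143² = 20449)
√(q + k) = √(20449 + 5250) = √25699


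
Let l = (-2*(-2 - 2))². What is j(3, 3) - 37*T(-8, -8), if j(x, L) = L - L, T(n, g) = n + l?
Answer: -2072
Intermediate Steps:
l = 64 (l = (-2*(-4))² = 8² = 64)
T(n, g) = 64 + n (T(n, g) = n + 64 = 64 + n)
j(x, L) = 0
j(3, 3) - 37*T(-8, -8) = 0 - 37*(64 - 8) = 0 - 37*56 = 0 - 2072 = -2072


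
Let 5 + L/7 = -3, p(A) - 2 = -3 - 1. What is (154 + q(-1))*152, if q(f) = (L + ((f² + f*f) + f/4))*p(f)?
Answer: 39900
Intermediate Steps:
p(A) = -2 (p(A) = 2 + (-3 - 1) = 2 - 4 = -2)
L = -56 (L = -35 + 7*(-3) = -35 - 21 = -56)
q(f) = 112 - 4*f² - f/2 (q(f) = (-56 + ((f² + f*f) + f/4))*(-2) = (-56 + ((f² + f²) + f*(¼)))*(-2) = (-56 + (2*f² + f/4))*(-2) = (-56 + 2*f² + f/4)*(-2) = 112 - 4*f² - f/2)
(154 + q(-1))*152 = (154 + (112 - 4*(-1)² - ½*(-1)))*152 = (154 + (112 - 4*1 + ½))*152 = (154 + (112 - 4 + ½))*152 = (154 + 217/2)*152 = (525/2)*152 = 39900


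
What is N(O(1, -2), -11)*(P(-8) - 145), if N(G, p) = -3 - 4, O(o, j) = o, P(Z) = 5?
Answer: 980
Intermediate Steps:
N(G, p) = -7
N(O(1, -2), -11)*(P(-8) - 145) = -7*(5 - 145) = -7*(-140) = 980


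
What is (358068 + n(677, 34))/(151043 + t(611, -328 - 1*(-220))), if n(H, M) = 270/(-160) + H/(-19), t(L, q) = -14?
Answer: 108841327/45912816 ≈ 2.3706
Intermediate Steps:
n(H, M) = -27/16 - H/19 (n(H, M) = 270*(-1/160) + H*(-1/19) = -27/16 - H/19)
(358068 + n(677, 34))/(151043 + t(611, -328 - 1*(-220))) = (358068 + (-27/16 - 1/19*677))/(151043 - 14) = (358068 + (-27/16 - 677/19))/151029 = (358068 - 11345/304)*(1/151029) = (108841327/304)*(1/151029) = 108841327/45912816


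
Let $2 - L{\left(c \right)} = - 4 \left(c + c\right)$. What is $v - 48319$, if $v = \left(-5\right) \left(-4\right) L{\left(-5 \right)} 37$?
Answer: $-76439$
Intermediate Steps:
$L{\left(c \right)} = 2 + 8 c$ ($L{\left(c \right)} = 2 - - 4 \left(c + c\right) = 2 - - 4 \cdot 2 c = 2 - - 8 c = 2 + 8 c$)
$v = -28120$ ($v = \left(-5\right) \left(-4\right) \left(2 + 8 \left(-5\right)\right) 37 = 20 \left(2 - 40\right) 37 = 20 \left(-38\right) 37 = \left(-760\right) 37 = -28120$)
$v - 48319 = -28120 - 48319 = -76439$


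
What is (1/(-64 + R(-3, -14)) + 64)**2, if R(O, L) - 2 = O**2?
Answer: 11498881/2809 ≈ 4093.6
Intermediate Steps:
R(O, L) = 2 + O**2
(1/(-64 + R(-3, -14)) + 64)**2 = (1/(-64 + (2 + (-3)**2)) + 64)**2 = (1/(-64 + (2 + 9)) + 64)**2 = (1/(-64 + 11) + 64)**2 = (1/(-53) + 64)**2 = (-1/53 + 64)**2 = (3391/53)**2 = 11498881/2809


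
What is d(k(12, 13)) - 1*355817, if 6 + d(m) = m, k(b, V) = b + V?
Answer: -355798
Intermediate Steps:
k(b, V) = V + b
d(m) = -6 + m
d(k(12, 13)) - 1*355817 = (-6 + (13 + 12)) - 1*355817 = (-6 + 25) - 355817 = 19 - 355817 = -355798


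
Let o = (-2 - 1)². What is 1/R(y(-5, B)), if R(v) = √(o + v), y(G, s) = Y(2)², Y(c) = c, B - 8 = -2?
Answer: √13/13 ≈ 0.27735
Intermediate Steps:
B = 6 (B = 8 - 2 = 6)
y(G, s) = 4 (y(G, s) = 2² = 4)
o = 9 (o = (-3)² = 9)
R(v) = √(9 + v)
1/R(y(-5, B)) = 1/(√(9 + 4)) = 1/(√13) = √13/13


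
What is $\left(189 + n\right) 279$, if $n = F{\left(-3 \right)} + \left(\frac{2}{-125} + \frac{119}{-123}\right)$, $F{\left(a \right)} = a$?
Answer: $\frac{264550497}{5125} \approx 51620.0$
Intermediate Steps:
$n = - \frac{61246}{15375}$ ($n = -3 + \left(\frac{2}{-125} + \frac{119}{-123}\right) = -3 + \left(2 \left(- \frac{1}{125}\right) + 119 \left(- \frac{1}{123}\right)\right) = -3 - \frac{15121}{15375} = - \frac{61246}{15375} \approx -3.9835$)
$\left(189 + n\right) 279 = \left(189 - \frac{61246}{15375}\right) 279 = \frac{2844629}{15375} \cdot 279 = \frac{264550497}{5125}$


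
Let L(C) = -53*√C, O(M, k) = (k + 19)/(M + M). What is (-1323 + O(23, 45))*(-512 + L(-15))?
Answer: 15563264/23 + 1611041*I*√15/23 ≈ 6.7666e+5 + 2.7128e+5*I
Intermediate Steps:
O(M, k) = (19 + k)/(2*M) (O(M, k) = (19 + k)/((2*M)) = (19 + k)*(1/(2*M)) = (19 + k)/(2*M))
(-1323 + O(23, 45))*(-512 + L(-15)) = (-1323 + (½)*(19 + 45)/23)*(-512 - 53*I*√15) = (-1323 + (½)*(1/23)*64)*(-512 - 53*I*√15) = (-1323 + 32/23)*(-512 - 53*I*√15) = -30397*(-512 - 53*I*√15)/23 = 15563264/23 + 1611041*I*√15/23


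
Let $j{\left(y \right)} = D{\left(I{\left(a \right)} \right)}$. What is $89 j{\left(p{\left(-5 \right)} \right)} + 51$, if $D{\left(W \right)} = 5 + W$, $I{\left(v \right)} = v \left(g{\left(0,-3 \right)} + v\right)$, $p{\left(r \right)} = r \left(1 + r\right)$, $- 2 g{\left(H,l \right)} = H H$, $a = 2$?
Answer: $852$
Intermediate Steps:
$g{\left(H,l \right)} = - \frac{H^{2}}{2}$ ($g{\left(H,l \right)} = - \frac{H H}{2} = - \frac{H^{2}}{2}$)
$I{\left(v \right)} = v^{2}$ ($I{\left(v \right)} = v \left(- \frac{0^{2}}{2} + v\right) = v \left(\left(- \frac{1}{2}\right) 0 + v\right) = v \left(0 + v\right) = v v = v^{2}$)
$j{\left(y \right)} = 9$ ($j{\left(y \right)} = 5 + 2^{2} = 5 + 4 = 9$)
$89 j{\left(p{\left(-5 \right)} \right)} + 51 = 89 \cdot 9 + 51 = 801 + 51 = 852$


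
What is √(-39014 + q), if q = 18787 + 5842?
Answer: I*√14385 ≈ 119.94*I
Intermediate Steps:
q = 24629
√(-39014 + q) = √(-39014 + 24629) = √(-14385) = I*√14385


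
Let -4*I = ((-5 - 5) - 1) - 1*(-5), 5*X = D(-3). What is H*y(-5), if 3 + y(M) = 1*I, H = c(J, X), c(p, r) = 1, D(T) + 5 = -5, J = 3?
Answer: -3/2 ≈ -1.5000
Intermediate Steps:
D(T) = -10 (D(T) = -5 - 5 = -10)
X = -2 (X = (1/5)*(-10) = -2)
H = 1
I = 3/2 (I = -(((-5 - 5) - 1) - 1*(-5))/4 = -((-10 - 1) + 5)/4 = -(-11 + 5)/4 = -1/4*(-6) = 3/2 ≈ 1.5000)
y(M) = -3/2 (y(M) = -3 + 1*(3/2) = -3 + 3/2 = -3/2)
H*y(-5) = 1*(-3/2) = -3/2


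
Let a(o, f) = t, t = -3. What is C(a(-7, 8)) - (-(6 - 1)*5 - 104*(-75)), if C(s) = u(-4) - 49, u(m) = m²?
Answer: -7808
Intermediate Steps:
a(o, f) = -3
C(s) = -33 (C(s) = (-4)² - 49 = 16 - 49 = -33)
C(a(-7, 8)) - (-(6 - 1)*5 - 104*(-75)) = -33 - (-(6 - 1)*5 - 104*(-75)) = -33 - (-5*5 + 7800) = -33 - (-1*25 + 7800) = -33 - (-25 + 7800) = -33 - 1*7775 = -33 - 7775 = -7808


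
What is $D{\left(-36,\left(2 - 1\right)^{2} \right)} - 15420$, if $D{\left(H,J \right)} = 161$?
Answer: $-15259$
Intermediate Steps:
$D{\left(-36,\left(2 - 1\right)^{2} \right)} - 15420 = 161 - 15420 = -15259$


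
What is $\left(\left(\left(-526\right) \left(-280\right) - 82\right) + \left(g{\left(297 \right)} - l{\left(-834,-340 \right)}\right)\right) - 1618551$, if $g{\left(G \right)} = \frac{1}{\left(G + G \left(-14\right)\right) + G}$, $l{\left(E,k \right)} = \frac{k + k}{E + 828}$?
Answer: $- \frac{5244306013}{3564} \approx -1.4715 \cdot 10^{6}$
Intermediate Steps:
$l{\left(E,k \right)} = \frac{2 k}{828 + E}$
$g{\left(G \right)} = - \frac{1}{12 G}$ ($g{\left(G \right)} = \frac{1}{\left(G - 14 G\right) + G} = \frac{1}{- 13 G + G} = \frac{1}{\left(-12\right) G} = - \frac{1}{12 G}$)
$\left(\left(\left(-526\right) \left(-280\right) - 82\right) + \left(g{\left(297 \right)} - l{\left(-834,-340 \right)}\right)\right) - 1618551 = \left(\left(\left(-526\right) \left(-280\right) - 82\right) - \left(\frac{1}{3564} + 2 \left(-340\right) \frac{1}{828 - 834}\right)\right) - 1618551 = \left(\left(147280 - 82\right) - \left(\frac{1}{3564} + 2 \left(-340\right) \frac{1}{-6}\right)\right) - 1618551 = \left(147198 - \left(\frac{1}{3564} + 2 \left(-340\right) \left(- \frac{1}{6}\right)\right)\right) - 1618551 = \left(147198 - \frac{403921}{3564}\right) - 1618551 = \frac{524209751}{3564} - 1618551 = - \frac{5244306013}{3564}$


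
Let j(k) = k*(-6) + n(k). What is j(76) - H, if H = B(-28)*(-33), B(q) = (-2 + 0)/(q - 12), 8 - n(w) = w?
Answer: -10447/20 ≈ -522.35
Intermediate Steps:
n(w) = 8 - w
B(q) = -2/(-12 + q)
j(k) = 8 - 7*k (j(k) = k*(-6) + (8 - k) = -6*k + (8 - k) = 8 - 7*k)
H = -33/20 (H = -2/(-12 - 28)*(-33) = -2/(-40)*(-33) = -2*(-1/40)*(-33) = (1/20)*(-33) = -33/20 ≈ -1.6500)
j(76) - H = (8 - 7*76) - 1*(-33/20) = (8 - 532) + 33/20 = -524 + 33/20 = -10447/20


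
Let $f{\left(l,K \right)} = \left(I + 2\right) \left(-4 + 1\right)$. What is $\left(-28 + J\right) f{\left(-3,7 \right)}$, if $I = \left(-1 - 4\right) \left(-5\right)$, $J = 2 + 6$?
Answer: $1620$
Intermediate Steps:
$J = 8$
$I = 25$ ($I = \left(-5\right) \left(-5\right) = 25$)
$f{\left(l,K \right)} = -81$ ($f{\left(l,K \right)} = \left(25 + 2\right) \left(-4 + 1\right) = 27 \left(-3\right) = -81$)
$\left(-28 + J\right) f{\left(-3,7 \right)} = \left(-28 + 8\right) \left(-81\right) = \left(-20\right) \left(-81\right) = 1620$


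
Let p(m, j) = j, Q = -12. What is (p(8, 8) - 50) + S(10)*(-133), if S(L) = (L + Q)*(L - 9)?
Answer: 224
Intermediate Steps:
S(L) = (-12 + L)*(-9 + L) (S(L) = (L - 12)*(L - 9) = (-12 + L)*(-9 + L))
(p(8, 8) - 50) + S(10)*(-133) = (8 - 50) + (108 + 10² - 21*10)*(-133) = -42 + (108 + 100 - 210)*(-133) = -42 - 2*(-133) = -42 + 266 = 224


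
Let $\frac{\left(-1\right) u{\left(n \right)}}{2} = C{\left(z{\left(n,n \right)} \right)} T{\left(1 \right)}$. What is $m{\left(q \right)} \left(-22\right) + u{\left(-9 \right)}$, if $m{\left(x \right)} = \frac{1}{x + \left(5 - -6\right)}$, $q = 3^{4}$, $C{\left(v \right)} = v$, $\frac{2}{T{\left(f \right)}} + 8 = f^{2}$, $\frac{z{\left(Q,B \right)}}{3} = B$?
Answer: $- \frac{5045}{322} \approx -15.668$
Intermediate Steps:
$z{\left(Q,B \right)} = 3 B$
$T{\left(f \right)} = \frac{2}{-8 + f^{2}}$
$q = 81$
$m{\left(x \right)} = \frac{1}{11 + x}$ ($m{\left(x \right)} = \frac{1}{x + \left(5 + 6\right)} = \frac{1}{x + 11} = \frac{1}{11 + x}$)
$u{\left(n \right)} = \frac{12 n}{7}$ ($u{\left(n \right)} = - 2 \cdot 3 n \frac{2}{-8 + 1^{2}} = - 2 \cdot 3 n \frac{2}{-8 + 1} = - 2 \cdot 3 n \frac{2}{-7} = - 2 \cdot 3 n 2 \left(- \frac{1}{7}\right) = - 2 \cdot 3 n \left(- \frac{2}{7}\right) = - 2 \left(- \frac{6 n}{7}\right) = \frac{12 n}{7}$)
$m{\left(q \right)} \left(-22\right) + u{\left(-9 \right)} = \frac{1}{11 + 81} \left(-22\right) + \frac{12}{7} \left(-9\right) = \frac{1}{92} \left(-22\right) - \frac{108}{7} = - \frac{11}{46} - \frac{108}{7} = - \frac{5045}{322}$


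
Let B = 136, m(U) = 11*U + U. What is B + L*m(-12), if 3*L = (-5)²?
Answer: -1064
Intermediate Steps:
m(U) = 12*U
L = 25/3 (L = (⅓)*(-5)² = (⅓)*25 = 25/3 ≈ 8.3333)
B + L*m(-12) = 136 + 25*(12*(-12))/3 = 136 + (25/3)*(-144) = 136 - 1200 = -1064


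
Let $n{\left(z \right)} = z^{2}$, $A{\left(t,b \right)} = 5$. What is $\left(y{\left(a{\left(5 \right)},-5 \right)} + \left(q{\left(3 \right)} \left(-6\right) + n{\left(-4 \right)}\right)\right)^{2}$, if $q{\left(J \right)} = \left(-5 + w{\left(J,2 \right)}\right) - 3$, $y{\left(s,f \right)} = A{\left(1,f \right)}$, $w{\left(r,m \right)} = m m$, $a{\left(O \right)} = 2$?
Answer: $2025$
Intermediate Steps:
$w{\left(r,m \right)} = m^{2}$
$y{\left(s,f \right)} = 5$
$q{\left(J \right)} = -4$ ($q{\left(J \right)} = \left(-5 + 2^{2}\right) - 3 = \left(-5 + 4\right) - 3 = -1 - 3 = -4$)
$\left(y{\left(a{\left(5 \right)},-5 \right)} + \left(q{\left(3 \right)} \left(-6\right) + n{\left(-4 \right)}\right)\right)^{2} = \left(5 + \left(\left(-4\right) \left(-6\right) + \left(-4\right)^{2}\right)\right)^{2} = \left(5 + \left(24 + 16\right)\right)^{2} = \left(5 + 40\right)^{2} = 45^{2} = 2025$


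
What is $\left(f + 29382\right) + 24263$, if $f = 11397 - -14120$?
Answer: $79162$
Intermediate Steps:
$f = 25517$ ($f = 11397 + 14120 = 25517$)
$\left(f + 29382\right) + 24263 = \left(25517 + 29382\right) + 24263 = 54899 + 24263 = 79162$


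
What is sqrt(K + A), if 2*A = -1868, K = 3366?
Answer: 8*sqrt(38) ≈ 49.315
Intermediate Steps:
A = -934 (A = (1/2)*(-1868) = -934)
sqrt(K + A) = sqrt(3366 - 934) = sqrt(2432) = 8*sqrt(38)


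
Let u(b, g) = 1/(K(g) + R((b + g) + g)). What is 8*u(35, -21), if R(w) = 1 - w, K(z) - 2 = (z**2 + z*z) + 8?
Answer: 2/225 ≈ 0.0088889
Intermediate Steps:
K(z) = 10 + 2*z**2 (K(z) = 2 + ((z**2 + z*z) + 8) = 2 + ((z**2 + z**2) + 8) = 2 + (2*z**2 + 8) = 2 + (8 + 2*z**2) = 10 + 2*z**2)
u(b, g) = 1/(11 - b - 2*g + 2*g**2) (u(b, g) = 1/((10 + 2*g**2) + (1 - ((b + g) + g))) = 1/((10 + 2*g**2) + (1 - (b + 2*g))) = 1/((10 + 2*g**2) + (1 + (-b - 2*g))) = 1/((10 + 2*g**2) + (1 - b - 2*g)) = 1/(11 - b - 2*g + 2*g**2))
8*u(35, -21) = 8*(-1/(-11 + 35 - 2*(-21)**2 + 2*(-21))) = 8*(-1/(-11 + 35 - 2*441 - 42)) = 8*(-1/(-11 + 35 - 882 - 42)) = 8*(-1/(-900)) = 8*(-1*(-1/900)) = 8*(1/900) = 2/225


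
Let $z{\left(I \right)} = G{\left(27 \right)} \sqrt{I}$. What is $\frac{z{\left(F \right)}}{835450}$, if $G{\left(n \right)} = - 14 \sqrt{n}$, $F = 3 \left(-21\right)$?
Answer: $- \frac{9 i \sqrt{21}}{59675} \approx - 0.00069113 i$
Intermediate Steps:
$F = -63$
$z{\left(I \right)} = - 42 \sqrt{3} \sqrt{I}$ ($z{\left(I \right)} = - 14 \sqrt{27} \sqrt{I} = - 14 \cdot 3 \sqrt{3} \sqrt{I} = - 42 \sqrt{3} \sqrt{I}$)
$\frac{z{\left(F \right)}}{835450} = \frac{\left(-42\right) \sqrt{3} \sqrt{-63}}{835450} = - 42 \sqrt{3} \cdot 3 i \sqrt{7} \cdot \frac{1}{835450} = - 126 i \sqrt{21} \cdot \frac{1}{835450} = - \frac{9 i \sqrt{21}}{59675}$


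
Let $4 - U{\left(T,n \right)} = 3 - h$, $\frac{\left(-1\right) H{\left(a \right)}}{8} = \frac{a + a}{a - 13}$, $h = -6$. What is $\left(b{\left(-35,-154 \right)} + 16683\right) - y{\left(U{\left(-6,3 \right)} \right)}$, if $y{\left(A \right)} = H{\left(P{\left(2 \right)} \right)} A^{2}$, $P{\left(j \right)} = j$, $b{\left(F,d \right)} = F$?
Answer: $\frac{182328}{11} \approx 16575.0$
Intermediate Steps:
$H{\left(a \right)} = - \frac{16 a}{-13 + a}$ ($H{\left(a \right)} = - 8 \frac{a + a}{a - 13} = - 8 \frac{2 a}{-13 + a} = - \frac{16 a}{-13 + a}$)
$U{\left(T,n \right)} = -5$ ($U{\left(T,n \right)} = 4 - \left(3 - -6\right) = 4 - \left(3 + 6\right) = 4 - 9 = -5$)
$y{\left(A \right)} = \frac{32 A^{2}}{11}$ ($y{\left(A \right)} = \left(-16\right) 2 \frac{1}{-13 + 2} A^{2} = \left(-16\right) 2 \frac{1}{-11} A^{2} = \left(-16\right) 2 \left(- \frac{1}{11}\right) A^{2} = \frac{32 A^{2}}{11}$)
$\left(b{\left(-35,-154 \right)} + 16683\right) - y{\left(U{\left(-6,3 \right)} \right)} = \left(-35 + 16683\right) - \frac{32 \left(-5\right)^{2}}{11} = 16648 - \frac{32}{11} \cdot 25 = 16648 - \frac{800}{11} = \frac{182328}{11}$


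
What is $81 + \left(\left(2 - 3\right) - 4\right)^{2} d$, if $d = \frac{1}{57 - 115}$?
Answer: $\frac{4673}{58} \approx 80.569$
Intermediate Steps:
$d = - \frac{1}{58}$ ($d = \frac{1}{-58} = - \frac{1}{58} \approx -0.017241$)
$81 + \left(\left(2 - 3\right) - 4\right)^{2} d = 81 + \left(\left(2 - 3\right) - 4\right)^{2} \left(- \frac{1}{58}\right) = 81 + \left(-1 - 4\right)^{2} \left(- \frac{1}{58}\right) = 81 + \left(-5\right)^{2} \left(- \frac{1}{58}\right) = 81 + 25 \left(- \frac{1}{58}\right) = 81 - \frac{25}{58} = \frac{4673}{58}$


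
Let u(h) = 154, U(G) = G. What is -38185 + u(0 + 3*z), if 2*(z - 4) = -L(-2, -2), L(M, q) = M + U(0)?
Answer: -38031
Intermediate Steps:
L(M, q) = M (L(M, q) = M + 0 = M)
z = 5 (z = 4 + (-1*(-2))/2 = 4 + (½)*2 = 4 + 1 = 5)
-38185 + u(0 + 3*z) = -38185 + 154 = -38031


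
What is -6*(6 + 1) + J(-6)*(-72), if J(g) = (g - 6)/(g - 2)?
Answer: -150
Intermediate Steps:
J(g) = (-6 + g)/(-2 + g)
-6*(6 + 1) + J(-6)*(-72) = -6*(6 + 1) + ((-6 - 6)/(-2 - 6))*(-72) = -6*7 + (-12/(-8))*(-72) = -42 - 1/8*(-12)*(-72) = -42 + (3/2)*(-72) = -42 - 108 = -150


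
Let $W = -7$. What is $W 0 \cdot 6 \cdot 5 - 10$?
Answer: $-10$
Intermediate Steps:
$W 0 \cdot 6 \cdot 5 - 10 = - 7 \cdot 0 \cdot 6 \cdot 5 - 10 = - 7 \cdot 0 \cdot 5 - 10 = \left(-7\right) 0 - 10 = 0 - 10 = -10$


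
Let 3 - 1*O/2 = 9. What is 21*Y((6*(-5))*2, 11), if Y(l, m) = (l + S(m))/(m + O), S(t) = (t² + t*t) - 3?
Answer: -3759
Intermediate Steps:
O = -12 (O = 6 - 2*9 = 6 - 18 = -12)
S(t) = -3 + 2*t² (S(t) = (t² + t²) - 3 = 2*t² - 3 = -3 + 2*t²)
Y(l, m) = (-3 + l + 2*m²)/(-12 + m) (Y(l, m) = (l + (-3 + 2*m²))/(m - 12) = (-3 + l + 2*m²)/(-12 + m))
21*Y((6*(-5))*2, 11) = 21*((-3 + (6*(-5))*2 + 2*11²)/(-12 + 11)) = 21*((-3 - 30*2 + 2*121)/(-1)) = 21*(-(-3 - 60 + 242)) = 21*(-1*179) = 21*(-179) = -3759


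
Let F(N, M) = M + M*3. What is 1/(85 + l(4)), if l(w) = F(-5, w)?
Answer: 1/101 ≈ 0.0099010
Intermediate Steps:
F(N, M) = 4*M (F(N, M) = M + 3*M = 4*M)
l(w) = 4*w
1/(85 + l(4)) = 1/(85 + 4*4) = 1/(85 + 16) = 1/101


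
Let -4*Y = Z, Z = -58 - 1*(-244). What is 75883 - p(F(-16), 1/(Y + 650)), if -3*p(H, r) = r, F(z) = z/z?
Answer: 274772345/3621 ≈ 75883.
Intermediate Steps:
Z = 186 (Z = -58 + 244 = 186)
Y = -93/2 (Y = -¼*186 = -93/2 ≈ -46.500)
F(z) = 1
p(H, r) = -r/3
75883 - p(F(-16), 1/(Y + 650)) = 75883 - (-1)/(3*(-93/2 + 650)) = 75883 - (-1)/(3*1207/2) = 75883 - (-1)*2/(3*1207) = 75883 - 1*(-2/3621) = 75883 + 2/3621 = 274772345/3621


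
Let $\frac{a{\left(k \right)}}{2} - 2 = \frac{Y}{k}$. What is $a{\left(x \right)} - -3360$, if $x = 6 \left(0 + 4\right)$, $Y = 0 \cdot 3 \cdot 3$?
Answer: $3364$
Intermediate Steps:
$Y = 0$ ($Y = 0 \cdot 3 = 0$)
$x = 24$ ($x = 6 \cdot 4 = 24$)
$a{\left(k \right)} = 4$ ($a{\left(k \right)} = 4 + 2 \frac{0}{k} = 4 + 2 \cdot 0 = 4 + 0 = 4$)
$a{\left(x \right)} - -3360 = 4 - -3360 = 4 + 3360 = 3364$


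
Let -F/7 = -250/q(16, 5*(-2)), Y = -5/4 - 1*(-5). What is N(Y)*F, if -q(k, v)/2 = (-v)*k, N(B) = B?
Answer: -2625/128 ≈ -20.508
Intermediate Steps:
Y = 15/4 (Y = -5*1/4 + 5 = -5/4 + 5 = 15/4 ≈ 3.7500)
q(k, v) = 2*k*v (q(k, v) = -2*(-v)*k = -(-2)*k*v = 2*k*v)
F = -175/32 (F = -(-1750)/(2*16*(5*(-2))) = -(-1750)/(2*16*(-10)) = -(-1750)/(-320) = -(-1750)*(-1)/320 = -7*25/32 = -175/32 ≈ -5.4688)
N(Y)*F = (15/4)*(-175/32) = -2625/128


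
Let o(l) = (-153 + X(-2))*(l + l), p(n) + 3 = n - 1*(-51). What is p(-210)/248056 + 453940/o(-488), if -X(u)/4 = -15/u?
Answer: 879481298/346131141 ≈ 2.5409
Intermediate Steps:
p(n) = 48 + n (p(n) = -3 + (n - 1*(-51)) = -3 + (n + 51) = -3 + (51 + n) = 48 + n)
X(u) = 60/u (X(u) = -(-60)/u = 60/u)
o(l) = -366*l (o(l) = (-153 + 60/(-2))*(l + l) = (-153 + 60*(-1/2))*(2*l) = (-153 - 30)*(2*l) = -366*l)
p(-210)/248056 + 453940/o(-488) = (48 - 210)/248056 + 453940/((-366*(-488))) = -162*1/248056 + 453940/178608 = -81/124028 + 453940*(1/178608) = -81/124028 + 113485/44652 = 879481298/346131141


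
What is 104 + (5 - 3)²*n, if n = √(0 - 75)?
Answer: 104 + 20*I*√3 ≈ 104.0 + 34.641*I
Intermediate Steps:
n = 5*I*√3 (n = √(-75) = 5*I*√3 ≈ 8.6602*I)
104 + (5 - 3)²*n = 104 + (5 - 3)²*(5*I*√3) = 104 + 2²*(5*I*√3) = 104 + 4*(5*I*√3) = 104 + 20*I*√3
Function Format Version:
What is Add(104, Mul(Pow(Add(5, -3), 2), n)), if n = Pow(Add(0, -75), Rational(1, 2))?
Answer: Add(104, Mul(20, I, Pow(3, Rational(1, 2)))) ≈ Add(104.00, Mul(34.641, I))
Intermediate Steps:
n = Mul(5, I, Pow(3, Rational(1, 2))) (n = Pow(-75, Rational(1, 2)) = Mul(5, I, Pow(3, Rational(1, 2))) ≈ Mul(8.6602, I))
Add(104, Mul(Pow(Add(5, -3), 2), n)) = Add(104, Mul(Pow(Add(5, -3), 2), Mul(5, I, Pow(3, Rational(1, 2))))) = Add(104, Mul(Pow(2, 2), Mul(5, I, Pow(3, Rational(1, 2))))) = Add(104, Mul(4, Mul(5, I, Pow(3, Rational(1, 2))))) = Add(104, Mul(20, I, Pow(3, Rational(1, 2))))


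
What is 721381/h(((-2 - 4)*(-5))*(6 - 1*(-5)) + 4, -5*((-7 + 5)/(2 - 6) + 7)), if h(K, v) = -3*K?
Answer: -721381/1002 ≈ -719.94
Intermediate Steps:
721381/h(((-2 - 4)*(-5))*(6 - 1*(-5)) + 4, -5*((-7 + 5)/(2 - 6) + 7)) = 721381/((-3*(((-2 - 4)*(-5))*(6 - 1*(-5)) + 4))) = 721381/((-3*((-6*(-5))*(6 + 5) + 4))) = 721381/((-3*(30*11 + 4))) = 721381/((-3*(330 + 4))) = 721381/((-3*334)) = 721381/(-1002) = 721381*(-1/1002) = -721381/1002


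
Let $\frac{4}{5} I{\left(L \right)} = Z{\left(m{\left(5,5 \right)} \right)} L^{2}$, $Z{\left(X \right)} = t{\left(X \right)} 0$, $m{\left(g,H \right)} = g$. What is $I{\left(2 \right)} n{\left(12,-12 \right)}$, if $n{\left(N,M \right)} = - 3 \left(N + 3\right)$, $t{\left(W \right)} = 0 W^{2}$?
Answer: $0$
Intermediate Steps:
$t{\left(W \right)} = 0$
$n{\left(N,M \right)} = -9 - 3 N$ ($n{\left(N,M \right)} = - 3 \left(3 + N\right) = -9 - 3 N$)
$Z{\left(X \right)} = 0$ ($Z{\left(X \right)} = 0 \cdot 0 = 0$)
$I{\left(L \right)} = 0$ ($I{\left(L \right)} = \frac{5 \cdot 0 L^{2}}{4} = \frac{5}{4} \cdot 0 = 0$)
$I{\left(2 \right)} n{\left(12,-12 \right)} = 0 \left(-9 - 36\right) = 0 \left(-45\right) = 0$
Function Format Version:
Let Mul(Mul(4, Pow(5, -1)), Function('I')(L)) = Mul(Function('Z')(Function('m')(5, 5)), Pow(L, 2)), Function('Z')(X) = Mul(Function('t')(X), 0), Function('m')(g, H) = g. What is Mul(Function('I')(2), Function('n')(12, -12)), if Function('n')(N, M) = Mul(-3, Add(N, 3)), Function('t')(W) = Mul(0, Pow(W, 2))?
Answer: 0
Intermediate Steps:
Function('t')(W) = 0
Function('n')(N, M) = Add(-9, Mul(-3, N)) (Function('n')(N, M) = Mul(-3, Add(3, N)) = Add(-9, Mul(-3, N)))
Function('Z')(X) = 0 (Function('Z')(X) = Mul(0, 0) = 0)
Function('I')(L) = 0 (Function('I')(L) = Mul(Rational(5, 4), Mul(0, Pow(L, 2))) = Mul(Rational(5, 4), 0) = 0)
Mul(Function('I')(2), Function('n')(12, -12)) = Mul(0, Add(-9, Mul(-3, 12))) = Mul(0, Add(-9, -36)) = Mul(0, -45) = 0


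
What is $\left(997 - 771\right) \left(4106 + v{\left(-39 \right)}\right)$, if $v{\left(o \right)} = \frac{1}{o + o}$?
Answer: $\frac{36190171}{39} \approx 9.2795 \cdot 10^{5}$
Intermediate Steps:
$v{\left(o \right)} = \frac{1}{2 o}$
$\left(997 - 771\right) \left(4106 + v{\left(-39 \right)}\right) = \left(997 - 771\right) \left(4106 + \frac{1}{2 \left(-39\right)}\right) = 226 \left(4106 + \frac{1}{2} \left(- \frac{1}{39}\right)\right) = 226 \left(4106 - \frac{1}{78}\right) = 226 \cdot \frac{320267}{78} = \frac{36190171}{39}$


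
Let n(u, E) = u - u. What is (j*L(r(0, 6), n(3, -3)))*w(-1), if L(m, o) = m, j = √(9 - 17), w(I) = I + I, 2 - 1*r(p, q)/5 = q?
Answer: 80*I*√2 ≈ 113.14*I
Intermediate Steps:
r(p, q) = 10 - 5*q
n(u, E) = 0
w(I) = 2*I
j = 2*I*√2 (j = √(-8) = 2*I*√2 ≈ 2.8284*I)
(j*L(r(0, 6), n(3, -3)))*w(-1) = ((2*I*√2)*(10 - 5*6))*(2*(-1)) = ((2*I*√2)*(10 - 30))*(-2) = ((2*I*√2)*(-20))*(-2) = -40*I*√2*(-2) = 80*I*√2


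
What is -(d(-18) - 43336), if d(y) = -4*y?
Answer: 43264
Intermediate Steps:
-(d(-18) - 43336) = -(-4*(-18) - 43336) = -(72 - 43336) = -1*(-43264) = 43264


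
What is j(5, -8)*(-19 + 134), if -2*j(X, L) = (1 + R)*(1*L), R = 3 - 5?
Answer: -460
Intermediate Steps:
R = -2
j(X, L) = L/2 (j(X, L) = -(1 - 2)*1*L/2 = -(-1)*L/2 = L/2)
j(5, -8)*(-19 + 134) = ((½)*(-8))*(-19 + 134) = -4*115 = -460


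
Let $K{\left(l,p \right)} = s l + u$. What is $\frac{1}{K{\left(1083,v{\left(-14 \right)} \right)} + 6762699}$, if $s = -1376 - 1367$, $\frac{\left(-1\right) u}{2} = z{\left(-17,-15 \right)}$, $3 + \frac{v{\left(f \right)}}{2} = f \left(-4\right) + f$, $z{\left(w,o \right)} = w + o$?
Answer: $\frac{1}{3792094} \approx 2.6371 \cdot 10^{-7}$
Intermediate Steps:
$z{\left(w,o \right)} = o + w$
$v{\left(f \right)} = -6 - 6 f$ ($v{\left(f \right)} = -6 + 2 \left(f \left(-4\right) + f\right) = -6 + 2 \left(- 4 f + f\right) = -6 + 2 \left(- 3 f\right) = -6 - 6 f$)
$u = 64$ ($u = - 2 \left(-15 - 17\right) = \left(-2\right) \left(-32\right) = 64$)
$s = -2743$
$K{\left(l,p \right)} = 64 - 2743 l$ ($K{\left(l,p \right)} = - 2743 l + 64 = 64 - 2743 l$)
$\frac{1}{K{\left(1083,v{\left(-14 \right)} \right)} + 6762699} = \frac{1}{\left(64 - 2970669\right) + 6762699} = \frac{1}{-2970605 + 6762699} = \frac{1}{3792094}$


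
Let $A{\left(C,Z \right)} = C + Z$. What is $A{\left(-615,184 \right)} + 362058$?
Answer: $361627$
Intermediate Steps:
$A{\left(-615,184 \right)} + 362058 = \left(-615 + 184\right) + 362058 = -431 + 362058 = 361627$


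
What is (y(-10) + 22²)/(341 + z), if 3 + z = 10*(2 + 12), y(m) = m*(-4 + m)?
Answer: 312/239 ≈ 1.3054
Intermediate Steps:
z = 137 (z = -3 + 10*(2 + 12) = -3 + 10*14 = -3 + 140 = 137)
(y(-10) + 22²)/(341 + z) = (-10*(-4 - 10) + 22²)/(341 + 137) = (-10*(-14) + 484)/478 = (140 + 484)*(1/478) = 624*(1/478) = 312/239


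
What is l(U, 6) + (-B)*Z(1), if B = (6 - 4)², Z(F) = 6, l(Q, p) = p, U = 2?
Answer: -18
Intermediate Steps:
B = 4 (B = 2² = 4)
l(U, 6) + (-B)*Z(1) = 6 - 1*4*6 = 6 - 4*6 = 6 - 24 = -18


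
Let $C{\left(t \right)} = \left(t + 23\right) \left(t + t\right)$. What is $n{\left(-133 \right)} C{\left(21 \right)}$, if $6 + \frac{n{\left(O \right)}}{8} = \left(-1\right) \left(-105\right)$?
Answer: $1463616$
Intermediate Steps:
$C{\left(t \right)} = 2 t \left(23 + t\right)$ ($C{\left(t \right)} = \left(23 + t\right) 2 t = 2 t \left(23 + t\right)$)
$n{\left(O \right)} = 792$ ($n{\left(O \right)} = -48 + 8 \left(\left(-1\right) \left(-105\right)\right) = -48 + 8 \cdot 105 = -48 + 840 = 792$)
$n{\left(-133 \right)} C{\left(21 \right)} = 792 \cdot 2 \cdot 21 \left(23 + 21\right) = 792 \cdot 2 \cdot 21 \cdot 44 = 792 \cdot 1848 = 1463616$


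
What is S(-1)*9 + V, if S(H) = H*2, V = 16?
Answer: -2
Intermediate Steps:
S(H) = 2*H
S(-1)*9 + V = (2*(-1))*9 + 16 = -2*9 + 16 = -18 + 16 = -2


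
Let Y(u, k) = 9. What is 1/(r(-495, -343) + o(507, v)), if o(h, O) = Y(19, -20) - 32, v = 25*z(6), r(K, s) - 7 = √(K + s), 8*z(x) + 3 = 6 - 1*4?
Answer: -8/547 - I*√838/1094 ≈ -0.014625 - 0.026461*I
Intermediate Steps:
z(x) = -⅛ (z(x) = -3/8 + (6 - 1*4)/8 = -3/8 + (6 - 4)/8 = -3/8 + (⅛)*2 = -3/8 + ¼ = -⅛)
r(K, s) = 7 + √(K + s)
v = -25/8 (v = 25*(-⅛) = -25/8 ≈ -3.1250)
o(h, O) = -23 (o(h, O) = 9 - 32 = -23)
1/(r(-495, -343) + o(507, v)) = 1/((7 + √(-495 - 343)) - 23) = 1/((7 + √(-838)) - 23) = 1/((7 + I*√838) - 23) = 1/(-16 + I*√838)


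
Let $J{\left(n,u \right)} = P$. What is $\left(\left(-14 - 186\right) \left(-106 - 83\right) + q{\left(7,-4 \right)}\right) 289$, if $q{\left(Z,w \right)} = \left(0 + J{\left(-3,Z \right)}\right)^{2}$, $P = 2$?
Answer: $10925356$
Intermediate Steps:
$J{\left(n,u \right)} = 2$
$q{\left(Z,w \right)} = 4$ ($q{\left(Z,w \right)} = \left(0 + 2\right)^{2} = 2^{2} = 4$)
$\left(\left(-14 - 186\right) \left(-106 - 83\right) + q{\left(7,-4 \right)}\right) 289 = \left(\left(-14 - 186\right) \left(-106 - 83\right) + 4\right) 289 = \left(\left(-200\right) \left(-189\right) + 4\right) 289 = \left(37800 + 4\right) 289 = 37804 \cdot 289 = 10925356$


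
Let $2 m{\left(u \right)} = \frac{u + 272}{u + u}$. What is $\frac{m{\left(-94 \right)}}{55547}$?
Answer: $- \frac{89}{10442836} \approx -8.5226 \cdot 10^{-6}$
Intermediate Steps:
$m{\left(u \right)} = \frac{272 + u}{4 u}$ ($m{\left(u \right)} = \frac{\left(u + 272\right) \frac{1}{u + u}}{2} = \frac{\left(272 + u\right) \frac{1}{2 u}}{2} = \frac{\frac{1}{2} \frac{1}{u} \left(272 + u\right)}{2} = \frac{272 + u}{4 u}$)
$\frac{m{\left(-94 \right)}}{55547} = \frac{\frac{1}{4} \frac{1}{-94} \left(272 - 94\right)}{55547} = \frac{1}{4} \left(- \frac{1}{94}\right) 178 \cdot \frac{1}{55547} = \left(- \frac{89}{188}\right) \frac{1}{55547} = - \frac{89}{10442836}$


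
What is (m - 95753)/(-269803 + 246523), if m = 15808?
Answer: 15989/4656 ≈ 3.4341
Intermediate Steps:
(m - 95753)/(-269803 + 246523) = (15808 - 95753)/(-269803 + 246523) = -79945/(-23280) = -79945*(-1/23280) = 15989/4656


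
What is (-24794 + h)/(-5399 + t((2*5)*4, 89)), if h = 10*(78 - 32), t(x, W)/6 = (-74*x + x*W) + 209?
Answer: 24334/545 ≈ 44.650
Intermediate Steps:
t(x, W) = 1254 - 444*x + 6*W*x (t(x, W) = 6*((-74*x + x*W) + 209) = 6*((-74*x + W*x) + 209) = 6*(209 - 74*x + W*x) = 1254 - 444*x + 6*W*x)
h = 460 (h = 10*46 = 460)
(-24794 + h)/(-5399 + t((2*5)*4, 89)) = (-24794 + 460)/(-5399 + (1254 - 444*2*5*4 + 6*89*((2*5)*4))) = -24334/(-5399 + (1254 - 4440*4 + 6*89*(10*4))) = -24334/(-5399 + (1254 - 444*40 + 6*89*40)) = -24334/(-5399 + (1254 - 17760 + 21360)) = -24334/(-5399 + 4854) = -24334/(-545) = -24334*(-1/545) = 24334/545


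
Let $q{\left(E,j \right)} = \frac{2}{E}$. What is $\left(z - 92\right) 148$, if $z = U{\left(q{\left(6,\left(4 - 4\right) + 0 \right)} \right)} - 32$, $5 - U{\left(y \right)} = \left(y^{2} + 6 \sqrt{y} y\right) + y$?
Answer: $- \frac{159100}{9} - \frac{296 \sqrt{3}}{3} \approx -17849.0$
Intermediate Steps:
$U{\left(y \right)} = 5 - y - y^{2} - 6 y^{\frac{3}{2}}$ ($U{\left(y \right)} = 5 - \left(\left(y^{2} + 6 \sqrt{y} y\right) + y\right) = 5 - \left(\left(y^{2} + 6 y^{\frac{3}{2}}\right) + y\right) = 5 - \left(y + y^{2} + 6 y^{\frac{3}{2}}\right) = 5 - y - y^{2} - 6 y^{\frac{3}{2}}$)
$z = - \frac{247}{9} - \frac{2 \sqrt{3}}{3}$ ($z = \left(5 - \frac{2}{6} - \left(\frac{2}{6}\right)^{2} - 6 \left(\frac{2}{6}\right)^{\frac{3}{2}}\right) - 32 = \left(5 - 2 \cdot \frac{1}{6} - \left(2 \cdot \frac{1}{6}\right)^{2} - 6 \left(2 \cdot \frac{1}{6}\right)^{\frac{3}{2}}\right) - 32 = \left(5 - \frac{1}{3} - \left(\frac{1}{3}\right)^{2} - \frac{6}{3 \sqrt{3}}\right) - 32 = \left(5 - \frac{1}{3} - \frac{1}{9} - 6 \frac{\sqrt{3}}{9}\right) - 32 = \left(5 - \frac{1}{3} - \frac{1}{9} - \frac{2 \sqrt{3}}{3}\right) - 32 = \left(\frac{41}{9} - \frac{2 \sqrt{3}}{3}\right) - 32 = - \frac{247}{9} - \frac{2 \sqrt{3}}{3} \approx -28.599$)
$\left(z - 92\right) 148 = \left(\left(- \frac{247}{9} - \frac{2 \sqrt{3}}{3}\right) - 92\right) 148 = \left(- \frac{1075}{9} - \frac{2 \sqrt{3}}{3}\right) 148 = - \frac{159100}{9} - \frac{296 \sqrt{3}}{3}$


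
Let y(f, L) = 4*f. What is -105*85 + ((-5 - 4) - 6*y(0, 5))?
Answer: -8934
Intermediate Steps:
-105*85 + ((-5 - 4) - 6*y(0, 5)) = -105*85 + ((-5 - 4) - 24*0) = -8925 + (-9 - 6*0) = -8925 + (-9 + 0) = -8925 - 9 = -8934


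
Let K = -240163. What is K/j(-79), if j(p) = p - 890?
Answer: 240163/969 ≈ 247.85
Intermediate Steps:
j(p) = -890 + p
K/j(-79) = -240163/(-890 - 79) = -240163/(-969) = -240163*(-1/969) = 240163/969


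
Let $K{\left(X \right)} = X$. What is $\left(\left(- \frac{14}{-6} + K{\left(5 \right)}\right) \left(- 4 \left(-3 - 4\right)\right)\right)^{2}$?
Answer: $\frac{379456}{9} \approx 42162.0$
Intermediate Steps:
$\left(\left(- \frac{14}{-6} + K{\left(5 \right)}\right) \left(- 4 \left(-3 - 4\right)\right)\right)^{2} = \left(\left(- \frac{14}{-6} + 5\right) \left(- 4 \left(-3 - 4\right)\right)\right)^{2} = \left(\left(\left(-14\right) \left(- \frac{1}{6}\right) + 5\right) \left(\left(-4\right) \left(-7\right)\right)\right)^{2} = \left(\left(\frac{7}{3} + 5\right) 28\right)^{2} = \left(\frac{22}{3} \cdot 28\right)^{2} = \left(\frac{616}{3}\right)^{2} = \frac{379456}{9}$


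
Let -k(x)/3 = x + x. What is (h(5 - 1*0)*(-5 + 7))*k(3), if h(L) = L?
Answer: -180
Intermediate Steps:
k(x) = -6*x (k(x) = -3*(x + x) = -6*x)
(h(5 - 1*0)*(-5 + 7))*k(3) = ((5 - 1*0)*(-5 + 7))*(-6*3) = ((5 + 0)*2)*(-18) = (5*2)*(-18) = 10*(-18) = -180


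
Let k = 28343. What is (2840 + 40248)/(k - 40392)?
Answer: -43088/12049 ≈ -3.5761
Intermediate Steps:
(2840 + 40248)/(k - 40392) = (2840 + 40248)/(28343 - 40392) = 43088/(-12049) = 43088*(-1/12049) = -43088/12049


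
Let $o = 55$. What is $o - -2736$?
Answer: $2791$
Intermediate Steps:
$o - -2736 = 55 - -2736 = 55 + 2736 = 2791$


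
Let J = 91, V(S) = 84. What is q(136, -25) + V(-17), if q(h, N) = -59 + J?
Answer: 116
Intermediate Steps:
q(h, N) = 32 (q(h, N) = -59 + 91 = 32)
q(136, -25) + V(-17) = 32 + 84 = 116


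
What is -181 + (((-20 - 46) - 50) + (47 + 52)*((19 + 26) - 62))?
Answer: -1980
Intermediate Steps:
-181 + (((-20 - 46) - 50) + (47 + 52)*((19 + 26) - 62)) = -181 + ((-66 - 50) + 99*(45 - 62)) = -181 + (-116 + 99*(-17)) = -181 + (-116 - 1683) = -181 - 1799 = -1980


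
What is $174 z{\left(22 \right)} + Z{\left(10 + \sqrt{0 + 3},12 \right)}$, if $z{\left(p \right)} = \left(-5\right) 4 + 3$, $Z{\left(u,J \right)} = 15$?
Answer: $-2943$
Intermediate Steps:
$z{\left(p \right)} = -17$ ($z{\left(p \right)} = -20 + 3 = -17$)
$174 z{\left(22 \right)} + Z{\left(10 + \sqrt{0 + 3},12 \right)} = 174 \left(-17\right) + 15 = -2958 + 15 = -2943$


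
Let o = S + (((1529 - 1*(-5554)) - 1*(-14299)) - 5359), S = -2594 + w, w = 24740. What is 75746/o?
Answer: 75746/38169 ≈ 1.9845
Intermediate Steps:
S = 22146 (S = -2594 + 24740 = 22146)
o = 38169 (o = 22146 + (((1529 - 1*(-5554)) - 1*(-14299)) - 5359) = 22146 + (((1529 + 5554) + 14299) - 5359) = 22146 + ((7083 + 14299) - 5359) = 22146 + (21382 - 5359) = 22146 + 16023 = 38169)
75746/o = 75746/38169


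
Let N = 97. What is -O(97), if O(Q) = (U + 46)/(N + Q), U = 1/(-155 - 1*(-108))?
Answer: -2161/9118 ≈ -0.23700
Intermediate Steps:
U = -1/47 (U = 1/(-155 + 108) = 1/(-47) = -1/47 ≈ -0.021277)
O(Q) = 2161/(47*(97 + Q)) (O(Q) = (-1/47 + 46)/(97 + Q) = 2161/(47*(97 + Q)))
-O(97) = -2161/(47*(97 + 97)) = -2161/(47*194) = -1*2161/9118 = -2161/9118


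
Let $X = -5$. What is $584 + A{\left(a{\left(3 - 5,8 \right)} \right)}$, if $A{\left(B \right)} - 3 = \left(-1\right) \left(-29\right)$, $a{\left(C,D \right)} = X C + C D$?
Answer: $616$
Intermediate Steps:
$a{\left(C,D \right)} = - 5 C + C D$
$A{\left(B \right)} = 32$ ($A{\left(B \right)} = 3 - -29 = 3 + 29 = 32$)
$584 + A{\left(a{\left(3 - 5,8 \right)} \right)} = 584 + 32 = 616$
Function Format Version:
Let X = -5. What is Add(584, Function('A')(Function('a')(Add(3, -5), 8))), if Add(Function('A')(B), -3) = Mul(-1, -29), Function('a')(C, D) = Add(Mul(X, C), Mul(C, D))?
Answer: 616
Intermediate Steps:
Function('a')(C, D) = Add(Mul(-5, C), Mul(C, D))
Function('A')(B) = 32 (Function('A')(B) = Add(3, Mul(-1, -29)) = Add(3, 29) = 32)
Add(584, Function('A')(Function('a')(Add(3, -5), 8))) = Add(584, 32) = 616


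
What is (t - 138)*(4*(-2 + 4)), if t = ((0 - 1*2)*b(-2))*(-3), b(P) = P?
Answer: -1200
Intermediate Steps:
t = -12 (t = ((0 - 1*2)*(-2))*(-3) = ((0 - 2)*(-2))*(-3) = -2*(-2)*(-3) = 4*(-3) = -12)
(t - 138)*(4*(-2 + 4)) = (-12 - 138)*(4*(-2 + 4)) = -600*2 = -150*8 = -1200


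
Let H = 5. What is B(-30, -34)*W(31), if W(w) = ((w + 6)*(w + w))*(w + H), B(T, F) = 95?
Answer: 7845480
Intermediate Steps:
W(w) = 2*w*(5 + w)*(6 + w) (W(w) = ((w + 6)*(w + w))*(w + 5) = ((6 + w)*(2*w))*(5 + w) = (2*w*(6 + w))*(5 + w) = 2*w*(5 + w)*(6 + w))
B(-30, -34)*W(31) = 95*(2*31*(30 + 31² + 11*31)) = 95*(2*31*(30 + 961 + 341)) = 95*(2*31*1332) = 95*82584 = 7845480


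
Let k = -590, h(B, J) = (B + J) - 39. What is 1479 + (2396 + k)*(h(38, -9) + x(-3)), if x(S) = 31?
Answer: 39405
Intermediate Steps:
h(B, J) = -39 + B + J
1479 + (2396 + k)*(h(38, -9) + x(-3)) = 1479 + (2396 - 590)*((-39 + 38 - 9) + 31) = 1479 + 1806*(-10 + 31) = 1479 + 1806*21 = 1479 + 37926 = 39405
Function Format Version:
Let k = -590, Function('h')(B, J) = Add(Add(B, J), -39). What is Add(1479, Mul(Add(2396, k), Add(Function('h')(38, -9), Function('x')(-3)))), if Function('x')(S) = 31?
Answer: 39405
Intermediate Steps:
Function('h')(B, J) = Add(-39, B, J)
Add(1479, Mul(Add(2396, k), Add(Function('h')(38, -9), Function('x')(-3)))) = Add(1479, Mul(Add(2396, -590), Add(Add(-39, 38, -9), 31))) = Add(1479, Mul(1806, Add(-10, 31))) = Add(1479, Mul(1806, 21)) = Add(1479, 37926) = 39405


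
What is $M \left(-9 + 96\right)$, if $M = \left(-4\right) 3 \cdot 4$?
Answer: $-4176$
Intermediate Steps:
$M = -48$ ($M = \left(-12\right) 4 = -48$)
$M \left(-9 + 96\right) = - 48 \left(-9 + 96\right) = \left(-48\right) 87 = -4176$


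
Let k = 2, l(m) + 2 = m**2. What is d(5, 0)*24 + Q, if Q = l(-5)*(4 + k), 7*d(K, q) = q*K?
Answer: 138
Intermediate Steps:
l(m) = -2 + m**2
d(K, q) = K*q/7 (d(K, q) = (q*K)/7 = (K*q)/7 = K*q/7)
Q = 138 (Q = (-2 + (-5)**2)*(4 + 2) = (-2 + 25)*6 = 23*6 = 138)
d(5, 0)*24 + Q = ((1/7)*5*0)*24 + 138 = 0*24 + 138 = 0 + 138 = 138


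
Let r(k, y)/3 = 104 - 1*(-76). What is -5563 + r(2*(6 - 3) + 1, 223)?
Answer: -5023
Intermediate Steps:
r(k, y) = 540 (r(k, y) = 3*(104 - 1*(-76)) = 3*(104 + 76) = 3*180 = 540)
-5563 + r(2*(6 - 3) + 1, 223) = -5563 + 540 = -5023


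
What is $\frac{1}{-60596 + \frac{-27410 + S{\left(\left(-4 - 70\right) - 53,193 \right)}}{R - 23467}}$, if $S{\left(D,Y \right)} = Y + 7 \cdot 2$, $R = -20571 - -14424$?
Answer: $- \frac{29614}{1794462741} \approx -1.6503 \cdot 10^{-5}$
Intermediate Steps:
$R = -6147$ ($R = -20571 + 14424 = -6147$)
$S{\left(D,Y \right)} = 14 + Y$ ($S{\left(D,Y \right)} = Y + 14 = 14 + Y$)
$\frac{1}{-60596 + \frac{-27410 + S{\left(\left(-4 - 70\right) - 53,193 \right)}}{R - 23467}} = \frac{1}{-60596 + \frac{-27410 + \left(14 + 193\right)}{-6147 - 23467}} = \frac{1}{-60596 + \frac{-27410 + 207}{-29614}} = \frac{1}{-60596 - - \frac{27203}{29614}} = \frac{1}{-60596 + \frac{27203}{29614}} = \frac{1}{- \frac{1794462741}{29614}} = - \frac{29614}{1794462741}$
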